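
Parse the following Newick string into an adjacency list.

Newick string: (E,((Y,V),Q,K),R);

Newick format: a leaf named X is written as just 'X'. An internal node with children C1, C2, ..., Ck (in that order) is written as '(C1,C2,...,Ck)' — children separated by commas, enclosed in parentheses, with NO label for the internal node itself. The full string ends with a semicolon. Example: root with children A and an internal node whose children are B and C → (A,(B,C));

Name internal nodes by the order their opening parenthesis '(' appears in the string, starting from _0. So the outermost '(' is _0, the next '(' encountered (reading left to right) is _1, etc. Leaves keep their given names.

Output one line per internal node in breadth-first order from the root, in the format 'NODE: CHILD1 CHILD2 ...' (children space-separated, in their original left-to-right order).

Input: (E,((Y,V),Q,K),R);
Scanning left-to-right, naming '(' by encounter order:
  pos 0: '(' -> open internal node _0 (depth 1)
  pos 3: '(' -> open internal node _1 (depth 2)
  pos 4: '(' -> open internal node _2 (depth 3)
  pos 8: ')' -> close internal node _2 (now at depth 2)
  pos 13: ')' -> close internal node _1 (now at depth 1)
  pos 16: ')' -> close internal node _0 (now at depth 0)
Total internal nodes: 3
BFS adjacency from root:
  _0: E _1 R
  _1: _2 Q K
  _2: Y V

Answer: _0: E _1 R
_1: _2 Q K
_2: Y V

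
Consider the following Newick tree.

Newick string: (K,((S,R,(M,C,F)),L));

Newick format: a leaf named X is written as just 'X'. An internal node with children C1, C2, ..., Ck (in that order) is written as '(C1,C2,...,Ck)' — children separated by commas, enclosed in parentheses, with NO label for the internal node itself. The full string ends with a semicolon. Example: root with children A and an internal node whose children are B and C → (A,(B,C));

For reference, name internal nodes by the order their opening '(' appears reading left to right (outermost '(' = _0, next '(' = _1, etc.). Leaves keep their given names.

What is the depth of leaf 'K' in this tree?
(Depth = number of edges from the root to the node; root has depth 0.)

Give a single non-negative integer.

Newick: (K,((S,R,(M,C,F)),L));
Naming internals by '(' encounter order: outermost '(' = _0, next = _1, ...
Query node: K
Path from root: _0 -> K
Depth of K: 1 (number of edges from root)

Answer: 1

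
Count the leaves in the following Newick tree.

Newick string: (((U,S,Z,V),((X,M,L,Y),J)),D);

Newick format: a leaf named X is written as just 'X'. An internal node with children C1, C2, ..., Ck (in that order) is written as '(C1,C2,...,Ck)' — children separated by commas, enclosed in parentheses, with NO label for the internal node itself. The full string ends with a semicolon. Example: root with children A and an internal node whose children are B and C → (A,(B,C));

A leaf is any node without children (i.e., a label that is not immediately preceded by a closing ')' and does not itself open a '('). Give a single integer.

Answer: 10

Derivation:
Newick: (((U,S,Z,V),((X,M,L,Y),J)),D);
Scan left-to-right; a leaf is any maximal label run not followed by '(':
  pos 3: leaf 'U' → count = 1
  pos 5: leaf 'S' → count = 2
  pos 7: leaf 'Z' → count = 3
  pos 9: leaf 'V' → count = 4
  pos 14: leaf 'X' → count = 5
  pos 16: leaf 'M' → count = 6
  pos 18: leaf 'L' → count = 7
  pos 20: leaf 'Y' → count = 8
  pos 23: leaf 'J' → count = 9
  pos 27: leaf 'D' → count = 10
Total leaves: 10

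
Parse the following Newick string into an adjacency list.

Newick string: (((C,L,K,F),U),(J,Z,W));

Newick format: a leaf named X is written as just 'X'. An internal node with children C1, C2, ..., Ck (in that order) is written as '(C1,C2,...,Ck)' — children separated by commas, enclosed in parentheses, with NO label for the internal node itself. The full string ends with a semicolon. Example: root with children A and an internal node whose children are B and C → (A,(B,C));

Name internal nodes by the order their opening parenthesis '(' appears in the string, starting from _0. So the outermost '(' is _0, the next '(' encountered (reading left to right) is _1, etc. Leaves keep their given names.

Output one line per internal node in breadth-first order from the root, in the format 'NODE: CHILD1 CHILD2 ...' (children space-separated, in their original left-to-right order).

Answer: _0: _1 _3
_1: _2 U
_3: J Z W
_2: C L K F

Derivation:
Input: (((C,L,K,F),U),(J,Z,W));
Scanning left-to-right, naming '(' by encounter order:
  pos 0: '(' -> open internal node _0 (depth 1)
  pos 1: '(' -> open internal node _1 (depth 2)
  pos 2: '(' -> open internal node _2 (depth 3)
  pos 10: ')' -> close internal node _2 (now at depth 2)
  pos 13: ')' -> close internal node _1 (now at depth 1)
  pos 15: '(' -> open internal node _3 (depth 2)
  pos 21: ')' -> close internal node _3 (now at depth 1)
  pos 22: ')' -> close internal node _0 (now at depth 0)
Total internal nodes: 4
BFS adjacency from root:
  _0: _1 _3
  _1: _2 U
  _3: J Z W
  _2: C L K F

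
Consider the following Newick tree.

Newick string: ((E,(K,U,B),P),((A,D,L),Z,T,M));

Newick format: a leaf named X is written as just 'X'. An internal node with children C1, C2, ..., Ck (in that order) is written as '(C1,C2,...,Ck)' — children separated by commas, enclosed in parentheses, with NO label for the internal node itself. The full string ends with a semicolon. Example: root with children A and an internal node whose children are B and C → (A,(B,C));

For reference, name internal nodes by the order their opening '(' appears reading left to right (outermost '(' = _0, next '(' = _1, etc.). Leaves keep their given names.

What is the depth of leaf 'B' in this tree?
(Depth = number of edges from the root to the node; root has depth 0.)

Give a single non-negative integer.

Answer: 3

Derivation:
Newick: ((E,(K,U,B),P),((A,D,L),Z,T,M));
Naming internals by '(' encounter order: outermost '(' = _0, next = _1, ...
Query node: B
Path from root: _0 -> _1 -> _2 -> B
Depth of B: 3 (number of edges from root)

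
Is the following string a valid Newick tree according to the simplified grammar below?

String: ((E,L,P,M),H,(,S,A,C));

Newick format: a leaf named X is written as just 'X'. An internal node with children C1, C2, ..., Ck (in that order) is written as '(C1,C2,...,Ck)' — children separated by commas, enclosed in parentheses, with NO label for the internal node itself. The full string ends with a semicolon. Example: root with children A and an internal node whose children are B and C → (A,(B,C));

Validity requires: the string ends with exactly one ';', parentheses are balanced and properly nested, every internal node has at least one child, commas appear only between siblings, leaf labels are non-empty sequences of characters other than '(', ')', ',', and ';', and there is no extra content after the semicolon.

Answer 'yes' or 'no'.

Input: ((E,L,P,M),H,(,S,A,C));
Paren balance: 3 '(' vs 3 ')' OK
Ends with single ';': True
Full parse: FAILS (empty leaf label at pos 14)
Valid: False

Answer: no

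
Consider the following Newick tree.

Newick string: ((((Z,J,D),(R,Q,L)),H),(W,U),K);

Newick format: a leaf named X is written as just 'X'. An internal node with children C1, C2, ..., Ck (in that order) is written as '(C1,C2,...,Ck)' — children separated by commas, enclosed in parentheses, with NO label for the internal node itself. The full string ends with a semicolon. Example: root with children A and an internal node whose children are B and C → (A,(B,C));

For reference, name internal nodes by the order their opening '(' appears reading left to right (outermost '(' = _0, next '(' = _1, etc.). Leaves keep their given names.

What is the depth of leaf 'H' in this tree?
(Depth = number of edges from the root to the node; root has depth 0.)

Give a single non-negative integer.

Answer: 2

Derivation:
Newick: ((((Z,J,D),(R,Q,L)),H),(W,U),K);
Naming internals by '(' encounter order: outermost '(' = _0, next = _1, ...
Query node: H
Path from root: _0 -> _1 -> H
Depth of H: 2 (number of edges from root)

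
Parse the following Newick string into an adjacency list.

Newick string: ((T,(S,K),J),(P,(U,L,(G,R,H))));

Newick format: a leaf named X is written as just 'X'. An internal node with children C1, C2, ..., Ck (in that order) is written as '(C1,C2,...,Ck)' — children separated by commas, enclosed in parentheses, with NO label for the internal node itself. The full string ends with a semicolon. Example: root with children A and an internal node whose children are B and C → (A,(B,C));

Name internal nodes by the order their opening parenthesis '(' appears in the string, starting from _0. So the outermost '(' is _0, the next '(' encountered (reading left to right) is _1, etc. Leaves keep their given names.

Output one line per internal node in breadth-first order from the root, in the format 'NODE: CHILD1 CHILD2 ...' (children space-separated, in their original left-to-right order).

Answer: _0: _1 _3
_1: T _2 J
_3: P _4
_2: S K
_4: U L _5
_5: G R H

Derivation:
Input: ((T,(S,K),J),(P,(U,L,(G,R,H))));
Scanning left-to-right, naming '(' by encounter order:
  pos 0: '(' -> open internal node _0 (depth 1)
  pos 1: '(' -> open internal node _1 (depth 2)
  pos 4: '(' -> open internal node _2 (depth 3)
  pos 8: ')' -> close internal node _2 (now at depth 2)
  pos 11: ')' -> close internal node _1 (now at depth 1)
  pos 13: '(' -> open internal node _3 (depth 2)
  pos 16: '(' -> open internal node _4 (depth 3)
  pos 21: '(' -> open internal node _5 (depth 4)
  pos 27: ')' -> close internal node _5 (now at depth 3)
  pos 28: ')' -> close internal node _4 (now at depth 2)
  pos 29: ')' -> close internal node _3 (now at depth 1)
  pos 30: ')' -> close internal node _0 (now at depth 0)
Total internal nodes: 6
BFS adjacency from root:
  _0: _1 _3
  _1: T _2 J
  _3: P _4
  _2: S K
  _4: U L _5
  _5: G R H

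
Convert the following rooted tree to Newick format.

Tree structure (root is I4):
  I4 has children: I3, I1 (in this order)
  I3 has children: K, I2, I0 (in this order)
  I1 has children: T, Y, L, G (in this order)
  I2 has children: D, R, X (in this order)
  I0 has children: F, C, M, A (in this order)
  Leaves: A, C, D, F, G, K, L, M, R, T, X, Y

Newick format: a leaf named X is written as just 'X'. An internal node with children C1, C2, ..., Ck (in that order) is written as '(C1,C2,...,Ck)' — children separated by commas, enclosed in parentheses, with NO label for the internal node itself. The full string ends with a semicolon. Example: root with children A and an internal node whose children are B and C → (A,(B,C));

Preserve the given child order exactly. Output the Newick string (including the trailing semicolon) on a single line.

internal I4 with children ['I3', 'I1']
  internal I3 with children ['K', 'I2', 'I0']
    leaf 'K' → 'K'
    internal I2 with children ['D', 'R', 'X']
      leaf 'D' → 'D'
      leaf 'R' → 'R'
      leaf 'X' → 'X'
    → '(D,R,X)'
    internal I0 with children ['F', 'C', 'M', 'A']
      leaf 'F' → 'F'
      leaf 'C' → 'C'
      leaf 'M' → 'M'
      leaf 'A' → 'A'
    → '(F,C,M,A)'
  → '(K,(D,R,X),(F,C,M,A))'
  internal I1 with children ['T', 'Y', 'L', 'G']
    leaf 'T' → 'T'
    leaf 'Y' → 'Y'
    leaf 'L' → 'L'
    leaf 'G' → 'G'
  → '(T,Y,L,G)'
→ '((K,(D,R,X),(F,C,M,A)),(T,Y,L,G))'
Final: ((K,(D,R,X),(F,C,M,A)),(T,Y,L,G));

Answer: ((K,(D,R,X),(F,C,M,A)),(T,Y,L,G));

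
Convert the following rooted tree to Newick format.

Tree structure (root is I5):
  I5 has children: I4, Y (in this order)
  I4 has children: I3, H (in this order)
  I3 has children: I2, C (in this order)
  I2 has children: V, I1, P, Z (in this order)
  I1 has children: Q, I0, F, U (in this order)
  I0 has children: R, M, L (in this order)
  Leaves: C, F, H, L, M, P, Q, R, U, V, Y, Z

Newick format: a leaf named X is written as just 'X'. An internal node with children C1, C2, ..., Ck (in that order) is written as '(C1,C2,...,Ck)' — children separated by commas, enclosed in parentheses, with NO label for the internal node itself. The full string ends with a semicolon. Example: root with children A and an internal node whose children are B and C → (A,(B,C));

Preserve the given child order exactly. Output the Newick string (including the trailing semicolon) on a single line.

Answer: ((((V,(Q,(R,M,L),F,U),P,Z),C),H),Y);

Derivation:
internal I5 with children ['I4', 'Y']
  internal I4 with children ['I3', 'H']
    internal I3 with children ['I2', 'C']
      internal I2 with children ['V', 'I1', 'P', 'Z']
        leaf 'V' → 'V'
        internal I1 with children ['Q', 'I0', 'F', 'U']
          leaf 'Q' → 'Q'
          internal I0 with children ['R', 'M', 'L']
            leaf 'R' → 'R'
            leaf 'M' → 'M'
            leaf 'L' → 'L'
          → '(R,M,L)'
          leaf 'F' → 'F'
          leaf 'U' → 'U'
        → '(Q,(R,M,L),F,U)'
        leaf 'P' → 'P'
        leaf 'Z' → 'Z'
      → '(V,(Q,(R,M,L),F,U),P,Z)'
      leaf 'C' → 'C'
    → '((V,(Q,(R,M,L),F,U),P,Z),C)'
    leaf 'H' → 'H'
  → '(((V,(Q,(R,M,L),F,U),P,Z),C),H)'
  leaf 'Y' → 'Y'
→ '((((V,(Q,(R,M,L),F,U),P,Z),C),H),Y)'
Final: ((((V,(Q,(R,M,L),F,U),P,Z),C),H),Y);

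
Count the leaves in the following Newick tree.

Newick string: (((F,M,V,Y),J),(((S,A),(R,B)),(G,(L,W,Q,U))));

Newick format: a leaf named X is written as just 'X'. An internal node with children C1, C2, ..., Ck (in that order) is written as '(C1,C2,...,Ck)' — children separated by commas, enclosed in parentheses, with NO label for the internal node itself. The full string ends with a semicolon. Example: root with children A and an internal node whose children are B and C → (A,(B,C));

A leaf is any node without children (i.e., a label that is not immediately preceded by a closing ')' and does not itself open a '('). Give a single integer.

Answer: 14

Derivation:
Newick: (((F,M,V,Y),J),(((S,A),(R,B)),(G,(L,W,Q,U))));
Scan left-to-right; a leaf is any maximal label run not followed by '(':
  pos 3: leaf 'F' → count = 1
  pos 5: leaf 'M' → count = 2
  pos 7: leaf 'V' → count = 3
  pos 9: leaf 'Y' → count = 4
  pos 12: leaf 'J' → count = 5
  pos 18: leaf 'S' → count = 6
  pos 20: leaf 'A' → count = 7
  pos 24: leaf 'R' → count = 8
  pos 26: leaf 'B' → count = 9
  pos 31: leaf 'G' → count = 10
  pos 34: leaf 'L' → count = 11
  pos 36: leaf 'W' → count = 12
  pos 38: leaf 'Q' → count = 13
  pos 40: leaf 'U' → count = 14
Total leaves: 14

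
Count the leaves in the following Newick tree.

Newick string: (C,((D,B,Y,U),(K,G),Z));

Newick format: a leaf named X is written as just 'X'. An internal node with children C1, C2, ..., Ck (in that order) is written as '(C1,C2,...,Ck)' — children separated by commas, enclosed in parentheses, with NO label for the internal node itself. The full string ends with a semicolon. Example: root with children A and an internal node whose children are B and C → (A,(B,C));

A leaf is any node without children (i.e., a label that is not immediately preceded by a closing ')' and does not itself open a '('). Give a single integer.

Answer: 8

Derivation:
Newick: (C,((D,B,Y,U),(K,G),Z));
Scan left-to-right; a leaf is any maximal label run not followed by '(':
  pos 1: leaf 'C' → count = 1
  pos 5: leaf 'D' → count = 2
  pos 7: leaf 'B' → count = 3
  pos 9: leaf 'Y' → count = 4
  pos 11: leaf 'U' → count = 5
  pos 15: leaf 'K' → count = 6
  pos 17: leaf 'G' → count = 7
  pos 20: leaf 'Z' → count = 8
Total leaves: 8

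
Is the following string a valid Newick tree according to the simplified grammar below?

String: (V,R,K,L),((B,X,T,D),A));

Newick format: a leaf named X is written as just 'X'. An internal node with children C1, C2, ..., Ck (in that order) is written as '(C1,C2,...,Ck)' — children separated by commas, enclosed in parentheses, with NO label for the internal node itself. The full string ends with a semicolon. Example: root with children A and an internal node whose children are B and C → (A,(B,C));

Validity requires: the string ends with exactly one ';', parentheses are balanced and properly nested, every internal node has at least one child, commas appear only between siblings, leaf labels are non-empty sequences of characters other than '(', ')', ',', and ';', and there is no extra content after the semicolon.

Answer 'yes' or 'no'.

Answer: no

Derivation:
Input: (V,R,K,L),((B,X,T,D),A));
Paren balance: 3 '(' vs 4 ')' MISMATCH
Ends with single ';': True
Full parse: FAILS (extra content after tree at pos 9)
Valid: False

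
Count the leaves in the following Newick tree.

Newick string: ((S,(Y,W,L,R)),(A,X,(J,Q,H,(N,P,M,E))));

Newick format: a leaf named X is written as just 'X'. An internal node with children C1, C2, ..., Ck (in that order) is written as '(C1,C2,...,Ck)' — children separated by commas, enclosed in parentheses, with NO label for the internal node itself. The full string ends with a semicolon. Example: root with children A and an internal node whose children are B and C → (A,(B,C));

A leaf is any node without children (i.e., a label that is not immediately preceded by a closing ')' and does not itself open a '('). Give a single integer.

Newick: ((S,(Y,W,L,R)),(A,X,(J,Q,H,(N,P,M,E))));
Scan left-to-right; a leaf is any maximal label run not followed by '(':
  pos 2: leaf 'S' → count = 1
  pos 5: leaf 'Y' → count = 2
  pos 7: leaf 'W' → count = 3
  pos 9: leaf 'L' → count = 4
  pos 11: leaf 'R' → count = 5
  pos 16: leaf 'A' → count = 6
  pos 18: leaf 'X' → count = 7
  pos 21: leaf 'J' → count = 8
  pos 23: leaf 'Q' → count = 9
  pos 25: leaf 'H' → count = 10
  pos 28: leaf 'N' → count = 11
  pos 30: leaf 'P' → count = 12
  pos 32: leaf 'M' → count = 13
  pos 34: leaf 'E' → count = 14
Total leaves: 14

Answer: 14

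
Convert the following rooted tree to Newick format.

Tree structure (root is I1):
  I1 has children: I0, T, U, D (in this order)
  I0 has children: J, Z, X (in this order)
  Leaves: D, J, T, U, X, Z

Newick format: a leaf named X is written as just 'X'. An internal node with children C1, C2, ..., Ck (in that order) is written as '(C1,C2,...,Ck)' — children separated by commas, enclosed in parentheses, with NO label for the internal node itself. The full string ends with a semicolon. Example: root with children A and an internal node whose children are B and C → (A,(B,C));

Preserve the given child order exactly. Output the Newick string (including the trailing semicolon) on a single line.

Answer: ((J,Z,X),T,U,D);

Derivation:
internal I1 with children ['I0', 'T', 'U', 'D']
  internal I0 with children ['J', 'Z', 'X']
    leaf 'J' → 'J'
    leaf 'Z' → 'Z'
    leaf 'X' → 'X'
  → '(J,Z,X)'
  leaf 'T' → 'T'
  leaf 'U' → 'U'
  leaf 'D' → 'D'
→ '((J,Z,X),T,U,D)'
Final: ((J,Z,X),T,U,D);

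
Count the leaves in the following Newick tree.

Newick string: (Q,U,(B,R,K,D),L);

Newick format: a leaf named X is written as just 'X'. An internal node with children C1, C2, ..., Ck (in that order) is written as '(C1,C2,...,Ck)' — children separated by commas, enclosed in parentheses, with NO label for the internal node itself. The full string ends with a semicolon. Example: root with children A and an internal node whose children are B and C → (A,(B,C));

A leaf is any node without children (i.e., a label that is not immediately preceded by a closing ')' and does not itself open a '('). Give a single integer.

Answer: 7

Derivation:
Newick: (Q,U,(B,R,K,D),L);
Scan left-to-right; a leaf is any maximal label run not followed by '(':
  pos 1: leaf 'Q' → count = 1
  pos 3: leaf 'U' → count = 2
  pos 6: leaf 'B' → count = 3
  pos 8: leaf 'R' → count = 4
  pos 10: leaf 'K' → count = 5
  pos 12: leaf 'D' → count = 6
  pos 15: leaf 'L' → count = 7
Total leaves: 7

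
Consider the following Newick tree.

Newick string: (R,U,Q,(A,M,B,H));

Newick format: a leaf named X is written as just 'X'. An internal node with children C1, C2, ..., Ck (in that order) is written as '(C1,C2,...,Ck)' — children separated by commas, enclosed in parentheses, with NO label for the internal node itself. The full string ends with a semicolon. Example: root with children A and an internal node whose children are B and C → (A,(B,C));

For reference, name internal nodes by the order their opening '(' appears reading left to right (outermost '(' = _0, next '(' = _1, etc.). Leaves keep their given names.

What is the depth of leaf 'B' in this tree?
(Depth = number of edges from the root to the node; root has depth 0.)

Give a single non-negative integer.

Answer: 2

Derivation:
Newick: (R,U,Q,(A,M,B,H));
Naming internals by '(' encounter order: outermost '(' = _0, next = _1, ...
Query node: B
Path from root: _0 -> _1 -> B
Depth of B: 2 (number of edges from root)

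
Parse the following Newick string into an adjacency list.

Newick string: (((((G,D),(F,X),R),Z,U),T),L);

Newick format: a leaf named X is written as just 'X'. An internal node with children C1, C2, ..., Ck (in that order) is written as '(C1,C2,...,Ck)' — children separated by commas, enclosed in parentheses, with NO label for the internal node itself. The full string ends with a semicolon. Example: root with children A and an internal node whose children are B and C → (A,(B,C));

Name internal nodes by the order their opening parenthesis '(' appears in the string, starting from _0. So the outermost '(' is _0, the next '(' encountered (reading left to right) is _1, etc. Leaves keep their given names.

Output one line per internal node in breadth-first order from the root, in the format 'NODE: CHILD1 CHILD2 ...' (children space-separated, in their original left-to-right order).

Input: (((((G,D),(F,X),R),Z,U),T),L);
Scanning left-to-right, naming '(' by encounter order:
  pos 0: '(' -> open internal node _0 (depth 1)
  pos 1: '(' -> open internal node _1 (depth 2)
  pos 2: '(' -> open internal node _2 (depth 3)
  pos 3: '(' -> open internal node _3 (depth 4)
  pos 4: '(' -> open internal node _4 (depth 5)
  pos 8: ')' -> close internal node _4 (now at depth 4)
  pos 10: '(' -> open internal node _5 (depth 5)
  pos 14: ')' -> close internal node _5 (now at depth 4)
  pos 17: ')' -> close internal node _3 (now at depth 3)
  pos 22: ')' -> close internal node _2 (now at depth 2)
  pos 25: ')' -> close internal node _1 (now at depth 1)
  pos 28: ')' -> close internal node _0 (now at depth 0)
Total internal nodes: 6
BFS adjacency from root:
  _0: _1 L
  _1: _2 T
  _2: _3 Z U
  _3: _4 _5 R
  _4: G D
  _5: F X

Answer: _0: _1 L
_1: _2 T
_2: _3 Z U
_3: _4 _5 R
_4: G D
_5: F X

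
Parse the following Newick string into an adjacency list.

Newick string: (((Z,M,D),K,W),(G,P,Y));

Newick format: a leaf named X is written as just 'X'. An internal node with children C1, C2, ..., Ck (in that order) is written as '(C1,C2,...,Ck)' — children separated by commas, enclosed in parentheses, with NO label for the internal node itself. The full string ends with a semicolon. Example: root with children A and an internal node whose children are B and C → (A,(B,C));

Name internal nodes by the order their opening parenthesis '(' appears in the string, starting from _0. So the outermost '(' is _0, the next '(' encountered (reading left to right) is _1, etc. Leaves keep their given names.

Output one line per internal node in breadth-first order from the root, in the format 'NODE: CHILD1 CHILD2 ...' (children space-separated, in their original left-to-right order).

Answer: _0: _1 _3
_1: _2 K W
_3: G P Y
_2: Z M D

Derivation:
Input: (((Z,M,D),K,W),(G,P,Y));
Scanning left-to-right, naming '(' by encounter order:
  pos 0: '(' -> open internal node _0 (depth 1)
  pos 1: '(' -> open internal node _1 (depth 2)
  pos 2: '(' -> open internal node _2 (depth 3)
  pos 8: ')' -> close internal node _2 (now at depth 2)
  pos 13: ')' -> close internal node _1 (now at depth 1)
  pos 15: '(' -> open internal node _3 (depth 2)
  pos 21: ')' -> close internal node _3 (now at depth 1)
  pos 22: ')' -> close internal node _0 (now at depth 0)
Total internal nodes: 4
BFS adjacency from root:
  _0: _1 _3
  _1: _2 K W
  _3: G P Y
  _2: Z M D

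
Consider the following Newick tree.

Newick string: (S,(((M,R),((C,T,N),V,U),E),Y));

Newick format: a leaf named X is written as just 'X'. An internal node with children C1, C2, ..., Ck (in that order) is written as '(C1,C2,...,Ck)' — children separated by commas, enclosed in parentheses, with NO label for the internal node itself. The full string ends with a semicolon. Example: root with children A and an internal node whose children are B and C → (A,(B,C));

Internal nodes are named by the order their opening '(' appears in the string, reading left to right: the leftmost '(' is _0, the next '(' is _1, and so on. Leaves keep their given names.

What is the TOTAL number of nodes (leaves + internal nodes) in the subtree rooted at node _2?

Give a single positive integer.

Answer: 12

Derivation:
Newick: (S,(((M,R),((C,T,N),V,U),E),Y));
Locate _2: it is the '(' at position 4 (the 3rd '(' reading left to right).
Query: subtree rooted at _2
_2: subtree_size = 1 + 11
  _3: subtree_size = 1 + 2
    M: subtree_size = 1 + 0
    R: subtree_size = 1 + 0
  _4: subtree_size = 1 + 6
    _5: subtree_size = 1 + 3
      C: subtree_size = 1 + 0
      T: subtree_size = 1 + 0
      N: subtree_size = 1 + 0
    V: subtree_size = 1 + 0
    U: subtree_size = 1 + 0
  E: subtree_size = 1 + 0
Total subtree size of _2: 12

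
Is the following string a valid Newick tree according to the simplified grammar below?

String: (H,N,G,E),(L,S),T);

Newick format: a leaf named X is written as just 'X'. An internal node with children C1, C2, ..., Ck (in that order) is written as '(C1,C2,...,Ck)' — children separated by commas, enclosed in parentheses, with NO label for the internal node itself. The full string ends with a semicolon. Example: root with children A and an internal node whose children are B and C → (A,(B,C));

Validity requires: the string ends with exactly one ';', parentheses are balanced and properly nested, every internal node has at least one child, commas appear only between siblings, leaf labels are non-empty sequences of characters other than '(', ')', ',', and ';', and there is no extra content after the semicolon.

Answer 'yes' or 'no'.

Answer: no

Derivation:
Input: (H,N,G,E),(L,S),T);
Paren balance: 2 '(' vs 3 ')' MISMATCH
Ends with single ';': True
Full parse: FAILS (extra content after tree at pos 9)
Valid: False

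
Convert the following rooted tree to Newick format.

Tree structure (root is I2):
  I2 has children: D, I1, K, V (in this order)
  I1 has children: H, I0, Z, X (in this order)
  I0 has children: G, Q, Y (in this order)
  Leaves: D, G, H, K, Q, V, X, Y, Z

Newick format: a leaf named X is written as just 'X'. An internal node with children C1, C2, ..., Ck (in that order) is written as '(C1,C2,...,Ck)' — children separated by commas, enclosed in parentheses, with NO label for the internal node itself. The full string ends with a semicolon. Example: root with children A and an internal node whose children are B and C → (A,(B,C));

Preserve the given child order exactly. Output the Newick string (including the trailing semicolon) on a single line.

internal I2 with children ['D', 'I1', 'K', 'V']
  leaf 'D' → 'D'
  internal I1 with children ['H', 'I0', 'Z', 'X']
    leaf 'H' → 'H'
    internal I0 with children ['G', 'Q', 'Y']
      leaf 'G' → 'G'
      leaf 'Q' → 'Q'
      leaf 'Y' → 'Y'
    → '(G,Q,Y)'
    leaf 'Z' → 'Z'
    leaf 'X' → 'X'
  → '(H,(G,Q,Y),Z,X)'
  leaf 'K' → 'K'
  leaf 'V' → 'V'
→ '(D,(H,(G,Q,Y),Z,X),K,V)'
Final: (D,(H,(G,Q,Y),Z,X),K,V);

Answer: (D,(H,(G,Q,Y),Z,X),K,V);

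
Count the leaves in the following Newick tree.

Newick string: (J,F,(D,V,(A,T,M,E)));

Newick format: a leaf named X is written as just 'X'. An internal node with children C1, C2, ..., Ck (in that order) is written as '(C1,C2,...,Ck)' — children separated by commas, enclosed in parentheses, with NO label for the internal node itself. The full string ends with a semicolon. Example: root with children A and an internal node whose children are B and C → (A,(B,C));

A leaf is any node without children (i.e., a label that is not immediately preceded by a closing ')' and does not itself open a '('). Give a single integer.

Answer: 8

Derivation:
Newick: (J,F,(D,V,(A,T,M,E)));
Scan left-to-right; a leaf is any maximal label run not followed by '(':
  pos 1: leaf 'J' → count = 1
  pos 3: leaf 'F' → count = 2
  pos 6: leaf 'D' → count = 3
  pos 8: leaf 'V' → count = 4
  pos 11: leaf 'A' → count = 5
  pos 13: leaf 'T' → count = 6
  pos 15: leaf 'M' → count = 7
  pos 17: leaf 'E' → count = 8
Total leaves: 8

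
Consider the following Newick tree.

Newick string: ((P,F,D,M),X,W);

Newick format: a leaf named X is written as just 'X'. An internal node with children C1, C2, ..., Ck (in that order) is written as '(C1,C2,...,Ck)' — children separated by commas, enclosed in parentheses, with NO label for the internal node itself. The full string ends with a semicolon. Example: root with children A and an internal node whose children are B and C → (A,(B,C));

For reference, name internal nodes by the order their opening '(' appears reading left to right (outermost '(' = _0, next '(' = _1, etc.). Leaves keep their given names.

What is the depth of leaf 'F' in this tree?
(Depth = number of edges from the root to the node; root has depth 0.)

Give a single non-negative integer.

Newick: ((P,F,D,M),X,W);
Naming internals by '(' encounter order: outermost '(' = _0, next = _1, ...
Query node: F
Path from root: _0 -> _1 -> F
Depth of F: 2 (number of edges from root)

Answer: 2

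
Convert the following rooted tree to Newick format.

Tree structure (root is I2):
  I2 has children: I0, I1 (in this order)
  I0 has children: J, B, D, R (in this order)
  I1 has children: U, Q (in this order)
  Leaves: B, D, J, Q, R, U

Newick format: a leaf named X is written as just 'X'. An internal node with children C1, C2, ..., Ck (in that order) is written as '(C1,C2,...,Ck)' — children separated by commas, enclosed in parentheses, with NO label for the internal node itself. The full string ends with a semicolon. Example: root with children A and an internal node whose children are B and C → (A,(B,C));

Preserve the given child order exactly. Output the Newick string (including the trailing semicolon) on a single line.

internal I2 with children ['I0', 'I1']
  internal I0 with children ['J', 'B', 'D', 'R']
    leaf 'J' → 'J'
    leaf 'B' → 'B'
    leaf 'D' → 'D'
    leaf 'R' → 'R'
  → '(J,B,D,R)'
  internal I1 with children ['U', 'Q']
    leaf 'U' → 'U'
    leaf 'Q' → 'Q'
  → '(U,Q)'
→ '((J,B,D,R),(U,Q))'
Final: ((J,B,D,R),(U,Q));

Answer: ((J,B,D,R),(U,Q));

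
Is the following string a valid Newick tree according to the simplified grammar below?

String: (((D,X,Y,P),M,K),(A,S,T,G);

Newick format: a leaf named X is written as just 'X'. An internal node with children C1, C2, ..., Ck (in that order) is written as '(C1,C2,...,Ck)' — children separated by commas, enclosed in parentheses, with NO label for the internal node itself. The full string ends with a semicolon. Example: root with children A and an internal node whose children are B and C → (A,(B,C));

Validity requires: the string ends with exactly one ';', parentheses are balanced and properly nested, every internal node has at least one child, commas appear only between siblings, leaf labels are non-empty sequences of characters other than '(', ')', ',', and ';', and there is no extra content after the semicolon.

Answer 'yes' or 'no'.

Input: (((D,X,Y,P),M,K),(A,S,T,G);
Paren balance: 4 '(' vs 3 ')' MISMATCH
Ends with single ';': True
Full parse: FAILS (expected , or ) at pos 26)
Valid: False

Answer: no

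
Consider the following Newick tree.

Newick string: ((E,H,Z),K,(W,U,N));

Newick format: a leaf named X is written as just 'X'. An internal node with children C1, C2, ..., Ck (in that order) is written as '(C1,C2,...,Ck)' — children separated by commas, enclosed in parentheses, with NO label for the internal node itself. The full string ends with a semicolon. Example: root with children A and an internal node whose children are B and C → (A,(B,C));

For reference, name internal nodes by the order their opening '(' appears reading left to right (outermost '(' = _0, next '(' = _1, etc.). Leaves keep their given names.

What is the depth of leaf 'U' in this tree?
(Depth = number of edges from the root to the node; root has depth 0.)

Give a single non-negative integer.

Answer: 2

Derivation:
Newick: ((E,H,Z),K,(W,U,N));
Naming internals by '(' encounter order: outermost '(' = _0, next = _1, ...
Query node: U
Path from root: _0 -> _2 -> U
Depth of U: 2 (number of edges from root)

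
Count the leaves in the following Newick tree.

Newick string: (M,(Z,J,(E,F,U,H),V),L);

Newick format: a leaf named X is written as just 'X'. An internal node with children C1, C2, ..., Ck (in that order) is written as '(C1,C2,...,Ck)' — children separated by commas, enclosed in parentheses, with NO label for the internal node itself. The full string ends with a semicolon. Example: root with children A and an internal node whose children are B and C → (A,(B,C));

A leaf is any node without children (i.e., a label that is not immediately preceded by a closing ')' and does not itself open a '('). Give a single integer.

Newick: (M,(Z,J,(E,F,U,H),V),L);
Scan left-to-right; a leaf is any maximal label run not followed by '(':
  pos 1: leaf 'M' → count = 1
  pos 4: leaf 'Z' → count = 2
  pos 6: leaf 'J' → count = 3
  pos 9: leaf 'E' → count = 4
  pos 11: leaf 'F' → count = 5
  pos 13: leaf 'U' → count = 6
  pos 15: leaf 'H' → count = 7
  pos 18: leaf 'V' → count = 8
  pos 21: leaf 'L' → count = 9
Total leaves: 9

Answer: 9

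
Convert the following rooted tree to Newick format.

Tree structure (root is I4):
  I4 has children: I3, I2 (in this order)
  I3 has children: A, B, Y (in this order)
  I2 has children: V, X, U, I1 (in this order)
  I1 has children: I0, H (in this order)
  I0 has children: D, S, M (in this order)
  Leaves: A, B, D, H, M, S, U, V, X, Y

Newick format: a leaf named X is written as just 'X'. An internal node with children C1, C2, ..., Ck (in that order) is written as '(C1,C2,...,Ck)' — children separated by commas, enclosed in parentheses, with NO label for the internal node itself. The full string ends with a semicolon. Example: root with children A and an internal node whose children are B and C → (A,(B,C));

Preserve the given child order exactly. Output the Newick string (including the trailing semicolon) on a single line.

internal I4 with children ['I3', 'I2']
  internal I3 with children ['A', 'B', 'Y']
    leaf 'A' → 'A'
    leaf 'B' → 'B'
    leaf 'Y' → 'Y'
  → '(A,B,Y)'
  internal I2 with children ['V', 'X', 'U', 'I1']
    leaf 'V' → 'V'
    leaf 'X' → 'X'
    leaf 'U' → 'U'
    internal I1 with children ['I0', 'H']
      internal I0 with children ['D', 'S', 'M']
        leaf 'D' → 'D'
        leaf 'S' → 'S'
        leaf 'M' → 'M'
      → '(D,S,M)'
      leaf 'H' → 'H'
    → '((D,S,M),H)'
  → '(V,X,U,((D,S,M),H))'
→ '((A,B,Y),(V,X,U,((D,S,M),H)))'
Final: ((A,B,Y),(V,X,U,((D,S,M),H)));

Answer: ((A,B,Y),(V,X,U,((D,S,M),H)));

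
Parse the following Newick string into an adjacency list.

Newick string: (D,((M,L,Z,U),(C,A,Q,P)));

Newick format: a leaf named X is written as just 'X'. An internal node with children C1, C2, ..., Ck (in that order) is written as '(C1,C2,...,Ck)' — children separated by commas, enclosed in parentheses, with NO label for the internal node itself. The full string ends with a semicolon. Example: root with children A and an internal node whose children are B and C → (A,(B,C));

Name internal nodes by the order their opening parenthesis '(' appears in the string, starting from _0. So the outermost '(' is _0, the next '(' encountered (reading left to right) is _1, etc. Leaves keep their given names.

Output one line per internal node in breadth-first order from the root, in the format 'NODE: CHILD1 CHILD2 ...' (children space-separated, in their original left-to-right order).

Input: (D,((M,L,Z,U),(C,A,Q,P)));
Scanning left-to-right, naming '(' by encounter order:
  pos 0: '(' -> open internal node _0 (depth 1)
  pos 3: '(' -> open internal node _1 (depth 2)
  pos 4: '(' -> open internal node _2 (depth 3)
  pos 12: ')' -> close internal node _2 (now at depth 2)
  pos 14: '(' -> open internal node _3 (depth 3)
  pos 22: ')' -> close internal node _3 (now at depth 2)
  pos 23: ')' -> close internal node _1 (now at depth 1)
  pos 24: ')' -> close internal node _0 (now at depth 0)
Total internal nodes: 4
BFS adjacency from root:
  _0: D _1
  _1: _2 _3
  _2: M L Z U
  _3: C A Q P

Answer: _0: D _1
_1: _2 _3
_2: M L Z U
_3: C A Q P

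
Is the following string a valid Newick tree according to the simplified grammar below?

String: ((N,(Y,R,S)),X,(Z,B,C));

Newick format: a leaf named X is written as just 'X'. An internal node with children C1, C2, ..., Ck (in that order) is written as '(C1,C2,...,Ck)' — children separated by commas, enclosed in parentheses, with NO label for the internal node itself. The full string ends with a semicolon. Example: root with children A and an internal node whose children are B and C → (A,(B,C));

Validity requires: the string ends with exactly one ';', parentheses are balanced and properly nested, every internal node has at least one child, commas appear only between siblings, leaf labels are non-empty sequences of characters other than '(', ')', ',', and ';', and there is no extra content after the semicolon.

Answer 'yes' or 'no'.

Input: ((N,(Y,R,S)),X,(Z,B,C));
Paren balance: 4 '(' vs 4 ')' OK
Ends with single ';': True
Full parse: OK
Valid: True

Answer: yes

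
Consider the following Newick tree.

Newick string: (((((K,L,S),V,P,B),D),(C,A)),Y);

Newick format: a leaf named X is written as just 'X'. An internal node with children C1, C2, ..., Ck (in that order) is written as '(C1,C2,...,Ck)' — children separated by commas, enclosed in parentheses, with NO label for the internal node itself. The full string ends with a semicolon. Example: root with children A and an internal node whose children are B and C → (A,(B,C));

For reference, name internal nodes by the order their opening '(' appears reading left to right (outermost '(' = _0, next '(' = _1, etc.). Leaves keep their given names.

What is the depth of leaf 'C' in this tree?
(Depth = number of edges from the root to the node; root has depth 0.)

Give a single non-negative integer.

Answer: 3

Derivation:
Newick: (((((K,L,S),V,P,B),D),(C,A)),Y);
Naming internals by '(' encounter order: outermost '(' = _0, next = _1, ...
Query node: C
Path from root: _0 -> _1 -> _5 -> C
Depth of C: 3 (number of edges from root)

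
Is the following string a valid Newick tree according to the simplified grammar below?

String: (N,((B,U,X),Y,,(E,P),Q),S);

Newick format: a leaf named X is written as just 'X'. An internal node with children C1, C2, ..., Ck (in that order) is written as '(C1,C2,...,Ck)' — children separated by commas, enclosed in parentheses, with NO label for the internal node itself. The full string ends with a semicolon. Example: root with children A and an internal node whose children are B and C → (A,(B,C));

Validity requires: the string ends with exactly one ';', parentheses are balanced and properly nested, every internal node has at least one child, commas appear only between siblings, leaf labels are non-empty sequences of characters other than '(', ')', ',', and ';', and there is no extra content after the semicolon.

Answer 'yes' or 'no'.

Input: (N,((B,U,X),Y,,(E,P),Q),S);
Paren balance: 4 '(' vs 4 ')' OK
Ends with single ';': True
Full parse: FAILS (empty leaf label at pos 14)
Valid: False

Answer: no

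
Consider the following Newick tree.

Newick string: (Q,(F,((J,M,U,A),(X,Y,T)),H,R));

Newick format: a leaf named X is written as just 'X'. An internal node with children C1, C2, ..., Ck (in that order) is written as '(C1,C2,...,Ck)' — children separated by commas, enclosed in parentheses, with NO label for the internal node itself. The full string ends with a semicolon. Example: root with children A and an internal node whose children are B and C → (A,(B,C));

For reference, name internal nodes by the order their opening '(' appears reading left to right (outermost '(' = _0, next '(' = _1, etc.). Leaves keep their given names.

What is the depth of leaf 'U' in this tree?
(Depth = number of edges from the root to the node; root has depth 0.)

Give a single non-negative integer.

Answer: 4

Derivation:
Newick: (Q,(F,((J,M,U,A),(X,Y,T)),H,R));
Naming internals by '(' encounter order: outermost '(' = _0, next = _1, ...
Query node: U
Path from root: _0 -> _1 -> _2 -> _3 -> U
Depth of U: 4 (number of edges from root)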